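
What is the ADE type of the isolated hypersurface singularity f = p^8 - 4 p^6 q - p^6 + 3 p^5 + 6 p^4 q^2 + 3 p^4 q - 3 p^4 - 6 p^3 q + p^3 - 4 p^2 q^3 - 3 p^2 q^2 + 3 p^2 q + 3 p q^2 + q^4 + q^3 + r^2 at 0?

E_{6}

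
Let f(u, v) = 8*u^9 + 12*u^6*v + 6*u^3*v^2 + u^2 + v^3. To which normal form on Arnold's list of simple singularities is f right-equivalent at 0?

A2

The Hessian of f at 0 has rank 1. Corank 1: A-series; mu = 2 gives A_2.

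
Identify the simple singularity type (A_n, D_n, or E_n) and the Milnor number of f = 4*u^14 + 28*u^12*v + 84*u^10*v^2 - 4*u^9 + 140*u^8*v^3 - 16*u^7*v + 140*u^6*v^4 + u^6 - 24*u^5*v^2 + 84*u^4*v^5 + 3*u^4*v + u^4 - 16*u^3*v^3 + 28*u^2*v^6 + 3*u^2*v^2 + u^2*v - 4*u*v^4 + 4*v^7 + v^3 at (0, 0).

Type D4, Milnor number mu = 4.

The Hessian of f at 0 is [[0, 0], [0, 0]] with rank 0, so corank 2. A Groebner basis of the Jacobian ideal J(f) in C{u,v} is {v^3, u^2 + 3*v^2, u*v}; counting standard monomials gives mu = 4. Corank 2; j^3 = v*(u^2 + v^2) splits into three distinct lines over C (the quadratic factor has nonzero discriminant), so D_4.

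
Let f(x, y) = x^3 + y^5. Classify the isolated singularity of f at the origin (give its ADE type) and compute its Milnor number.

The Hessian of f at 0 is [[0, 0], [0, 0]] with rank 0, so corank 2. A Groebner basis of the Jacobian ideal J(f) in C{x,y} is {y^4, x^2}; counting standard monomials gives mu = 8. Corank 2; j^3 = x^3 is a perfect cube, so E-series; the 5-jet and mu = 8 give E_8.

Type E8, Milnor number mu = 8.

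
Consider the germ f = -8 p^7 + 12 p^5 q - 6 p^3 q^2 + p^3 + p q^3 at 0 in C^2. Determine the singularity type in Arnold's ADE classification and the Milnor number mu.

Type E7, Milnor number mu = 7.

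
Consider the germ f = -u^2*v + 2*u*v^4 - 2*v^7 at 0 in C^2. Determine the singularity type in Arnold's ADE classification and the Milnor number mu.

The Hessian of f at 0 has rank 0. Corank 2; j^3 = -u^2*v has shape L^2 M (L != M), so D-series; mu = 8 gives D_8.

Type D8, Milnor number mu = 8.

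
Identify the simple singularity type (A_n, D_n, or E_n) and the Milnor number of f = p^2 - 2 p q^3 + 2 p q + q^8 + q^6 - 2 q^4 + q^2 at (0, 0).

Type A_{7}, Milnor number mu = 7.

The Hessian of f at 0 is [[2, 2], [2, 2]] with rank 1, so corank 1. A Groebner basis of the Jacobian ideal J(f) in C{p,q} is {p^3 - 3*p*q^2 - 2*p - 2*q, p^2*q + 2*p*q^2 + p + q, -p + q^3 - q}; counting standard monomials gives mu = 7. Corank 1: A-series; mu = 7 gives A_7.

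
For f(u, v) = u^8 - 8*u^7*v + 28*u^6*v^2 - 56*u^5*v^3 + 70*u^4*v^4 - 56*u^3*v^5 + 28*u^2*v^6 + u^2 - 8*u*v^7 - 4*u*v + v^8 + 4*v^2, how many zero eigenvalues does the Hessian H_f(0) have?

1

Hessian at 0 has rank 1.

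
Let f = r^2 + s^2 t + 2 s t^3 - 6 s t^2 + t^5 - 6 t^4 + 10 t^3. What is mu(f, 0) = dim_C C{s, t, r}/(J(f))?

4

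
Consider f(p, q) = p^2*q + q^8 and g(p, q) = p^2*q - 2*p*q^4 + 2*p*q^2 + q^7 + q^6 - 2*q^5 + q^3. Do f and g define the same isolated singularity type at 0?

The Hessian of f at 0 has rank 0. Corank 2; j^3 = p^2*q has shape L^2 M (L != M), so D-series; mu = 9 gives D_9. The Hessian of g at 0 has rank 0. Corank 2; j^3 = q*(p + q)^2 has shape L^2 M (L != M), so D-series; mu = 7 gives D_7. f is D_9 but g is D_7, hence not right-equivalent.

No.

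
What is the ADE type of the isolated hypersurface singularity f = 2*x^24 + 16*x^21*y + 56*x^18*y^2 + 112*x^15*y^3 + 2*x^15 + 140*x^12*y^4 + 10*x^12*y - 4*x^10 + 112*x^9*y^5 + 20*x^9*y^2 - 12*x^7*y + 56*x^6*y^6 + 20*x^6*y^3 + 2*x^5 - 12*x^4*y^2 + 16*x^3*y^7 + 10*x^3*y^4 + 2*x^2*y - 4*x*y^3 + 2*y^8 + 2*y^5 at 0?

The Hessian of f at 0 has rank 0. Corank 2; j^3 = 2*x^2*y has shape L^2 M (L != M), so D-series; mu = 9 gives D_9.

D9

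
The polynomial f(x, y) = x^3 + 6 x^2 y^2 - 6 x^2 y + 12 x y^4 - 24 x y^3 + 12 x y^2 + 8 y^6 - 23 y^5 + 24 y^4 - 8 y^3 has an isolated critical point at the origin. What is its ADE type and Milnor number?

The Hessian of f at 0 has rank 0. Corank 2; j^3 = (x - 2*y)^3 is a perfect cube, so E-series; the 5-jet and mu = 8 give E_8.

Type E8, Milnor number mu = 8.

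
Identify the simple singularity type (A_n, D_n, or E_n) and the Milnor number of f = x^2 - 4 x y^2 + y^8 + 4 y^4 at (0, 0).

Type A7, Milnor number mu = 7.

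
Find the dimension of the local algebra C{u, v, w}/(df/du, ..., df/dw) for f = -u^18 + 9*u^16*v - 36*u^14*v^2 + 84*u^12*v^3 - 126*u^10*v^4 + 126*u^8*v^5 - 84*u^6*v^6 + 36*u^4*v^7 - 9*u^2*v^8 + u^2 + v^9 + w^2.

8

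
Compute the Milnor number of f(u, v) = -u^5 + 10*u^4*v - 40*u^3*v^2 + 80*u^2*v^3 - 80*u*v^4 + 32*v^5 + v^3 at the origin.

The Hessian of f at 0 has rank 0. Corank 2; j^3 = v^3 is a perfect cube, so E-series; the 5-jet and mu = 8 give E_8.

8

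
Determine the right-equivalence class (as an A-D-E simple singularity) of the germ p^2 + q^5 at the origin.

A4

The Hessian of f at 0 is [[2, 0], [0, 0]] with rank 1, so corank 1. A Groebner basis of the Jacobian ideal J(f) in C{p,q} is {q^4, p}; counting standard monomials gives mu = 4. Corank 1: A-series; mu = 4 gives A_4.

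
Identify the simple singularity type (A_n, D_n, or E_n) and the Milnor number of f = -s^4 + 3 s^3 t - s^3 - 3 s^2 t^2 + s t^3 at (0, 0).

The Hessian of f at 0 is [[0, 0], [0, 0]] with rank 0, so corank 2. A Groebner basis of the Jacobian ideal J(f) in C{s,t} is {3*s^2 + t^4 - t^3, s^3, s^2*t + s^2 - t^3/3, 2*s^2 + s*t^2 - 2*t^3/3}; counting standard monomials gives mu = 7. Corank 2; j^3 = -s^3 is a perfect cube, so E-series; the 4-jet and mu = 7 give E_7.

Type E_{7}, Milnor number mu = 7.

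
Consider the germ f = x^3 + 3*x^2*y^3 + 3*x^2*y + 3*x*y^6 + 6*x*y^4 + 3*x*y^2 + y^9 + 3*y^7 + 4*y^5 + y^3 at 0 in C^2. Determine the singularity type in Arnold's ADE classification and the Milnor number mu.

The Hessian of f at 0 is [[0, 0], [0, 0]] with rank 0, so corank 2. A Groebner basis of the Jacobian ideal J(f) in C{x,y} is {x^2/2 + x*y^3 + x*y + y^2/2, y^4, x^3 - 3*x*y^2 - 2*y^3, x^2*y + 2*x*y^2 + y^3}; counting standard monomials gives mu = 8. Corank 2; j^3 = (x + y)^3 is a perfect cube, so E-series; the 5-jet and mu = 8 give E_8.

Type E_8, Milnor number mu = 8.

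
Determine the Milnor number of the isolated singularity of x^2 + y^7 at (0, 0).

6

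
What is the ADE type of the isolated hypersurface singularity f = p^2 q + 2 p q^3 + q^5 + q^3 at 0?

D_{4}

The Hessian of f at 0 has rank 0. Corank 2; j^3 = q*(p^2 + q^2) splits into three distinct lines over C (the quadratic factor has nonzero discriminant), so D_4.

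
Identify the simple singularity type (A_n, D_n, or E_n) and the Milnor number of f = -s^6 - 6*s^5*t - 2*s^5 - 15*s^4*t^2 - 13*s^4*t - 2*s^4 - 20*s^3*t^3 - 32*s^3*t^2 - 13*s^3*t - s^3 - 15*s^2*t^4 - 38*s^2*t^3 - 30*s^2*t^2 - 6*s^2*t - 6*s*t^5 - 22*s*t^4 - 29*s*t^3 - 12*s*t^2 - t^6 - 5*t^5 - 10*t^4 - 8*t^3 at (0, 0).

The Hessian of f at 0 is [[0, 0], [0, 0]] with rank 0, so corank 2. A Groebner basis of the Jacobian ideal J(f) in C{s,t} is {3*s^2 + 12*s*t + t^4 + t^3 + 12*t^2, s^3 - 54*s^2 - 216*s*t - 10*t^3 - 216*t^2, s^2*t + 19*s^2 + 76*s*t + 7*t^3/3 + 76*t^2, -5*s^2 + s*t^2 - 20*s*t + t^3/3 - 20*t^2}; counting standard monomials gives mu = 7. Corank 2; j^3 = -(s + 2*t)^3 is a perfect cube, so E-series; the 4-jet and mu = 7 give E_7.

Type E_7, Milnor number mu = 7.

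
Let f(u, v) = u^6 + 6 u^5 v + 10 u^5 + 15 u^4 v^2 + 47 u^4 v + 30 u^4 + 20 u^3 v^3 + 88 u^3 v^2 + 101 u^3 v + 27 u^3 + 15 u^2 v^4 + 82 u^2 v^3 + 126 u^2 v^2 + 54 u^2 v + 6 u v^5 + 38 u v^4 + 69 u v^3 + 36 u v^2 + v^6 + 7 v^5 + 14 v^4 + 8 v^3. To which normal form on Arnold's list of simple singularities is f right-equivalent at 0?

E7

The Hessian of f at 0 has rank 0. Corank 2; j^3 = (3*u + 2*v)^3 is a perfect cube, so E-series; the 4-jet and mu = 7 give E_7.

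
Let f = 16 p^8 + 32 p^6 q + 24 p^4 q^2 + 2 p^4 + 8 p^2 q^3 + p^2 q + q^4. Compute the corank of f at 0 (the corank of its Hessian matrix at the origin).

2

The Hessian at 0 is [[0, 0], [0, 0]] of rank 0; hence corank 2.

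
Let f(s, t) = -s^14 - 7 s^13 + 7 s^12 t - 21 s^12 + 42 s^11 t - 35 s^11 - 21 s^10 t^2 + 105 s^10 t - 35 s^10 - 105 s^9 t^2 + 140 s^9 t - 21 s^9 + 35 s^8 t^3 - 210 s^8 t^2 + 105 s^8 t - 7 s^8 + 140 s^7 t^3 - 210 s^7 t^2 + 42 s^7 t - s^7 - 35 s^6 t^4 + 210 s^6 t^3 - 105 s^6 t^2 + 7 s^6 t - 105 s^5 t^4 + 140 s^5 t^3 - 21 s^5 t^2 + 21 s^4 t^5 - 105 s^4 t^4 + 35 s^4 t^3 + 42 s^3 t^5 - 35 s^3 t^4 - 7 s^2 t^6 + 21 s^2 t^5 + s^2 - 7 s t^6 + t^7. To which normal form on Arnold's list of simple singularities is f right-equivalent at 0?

A6

The Hessian of f at 0 is [[2, 0], [0, 0]] with rank 1, so corank 1. A Groebner basis of the Jacobian ideal J(f) in C{s,t} is {t^6, s}; counting standard monomials gives mu = 6. Corank 1: A-series; mu = 6 gives A_6.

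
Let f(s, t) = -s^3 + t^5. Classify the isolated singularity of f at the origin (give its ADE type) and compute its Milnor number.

Type E8, Milnor number mu = 8.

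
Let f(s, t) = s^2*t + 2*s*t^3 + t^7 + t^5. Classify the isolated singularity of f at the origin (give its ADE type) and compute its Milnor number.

The Hessian of f at 0 has rank 0. Corank 2; j^3 = s^2*t has shape L^2 M (L != M), so D-series; mu = 8 gives D_8.

Type D_8, Milnor number mu = 8.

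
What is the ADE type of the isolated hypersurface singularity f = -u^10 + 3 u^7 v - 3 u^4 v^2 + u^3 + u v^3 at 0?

E_7

The Hessian of f at 0 has rank 0. Corank 2; j^3 = u^3 is a perfect cube, so E-series; the 4-jet and mu = 7 give E_7.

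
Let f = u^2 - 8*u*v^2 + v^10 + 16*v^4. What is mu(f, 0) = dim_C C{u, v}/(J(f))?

9

The Hessian of f at 0 is [[2, 0], [0, 0]] with rank 1, so corank 1. A Groebner basis of the Jacobian ideal J(f) in C{u,v} is {u^5, u^4*v, -u/4 + v^2}; counting standard monomials gives mu = 9. Corank 1: A-series; mu = 9 gives A_9.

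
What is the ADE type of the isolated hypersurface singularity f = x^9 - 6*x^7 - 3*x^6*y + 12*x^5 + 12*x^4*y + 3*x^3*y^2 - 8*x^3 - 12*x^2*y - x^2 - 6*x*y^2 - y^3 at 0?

A2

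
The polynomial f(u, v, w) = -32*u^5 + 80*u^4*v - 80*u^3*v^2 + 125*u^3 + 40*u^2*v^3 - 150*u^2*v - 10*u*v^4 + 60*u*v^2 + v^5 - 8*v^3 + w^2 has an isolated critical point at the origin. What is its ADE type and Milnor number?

Type E8, Milnor number mu = 8.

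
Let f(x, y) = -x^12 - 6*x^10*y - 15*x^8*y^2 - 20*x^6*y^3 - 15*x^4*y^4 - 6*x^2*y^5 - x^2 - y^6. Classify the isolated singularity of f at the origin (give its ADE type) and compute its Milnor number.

The Hessian of f at 0 is [[-2, 0], [0, 0]] with rank 1, so corank 1. A Groebner basis of the Jacobian ideal J(f) in C{x,y} is {y^5, x}; counting standard monomials gives mu = 5. Corank 1: A-series; mu = 5 gives A_5.

Type A_{5}, Milnor number mu = 5.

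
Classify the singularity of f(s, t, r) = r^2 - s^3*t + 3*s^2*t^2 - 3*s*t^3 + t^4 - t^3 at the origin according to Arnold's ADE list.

E_7

The Hessian of f at 0 has rank 1. Corank 2; j^3 = -t^3 is a perfect cube, so E-series; the 4-jet and mu = 7 give E_7.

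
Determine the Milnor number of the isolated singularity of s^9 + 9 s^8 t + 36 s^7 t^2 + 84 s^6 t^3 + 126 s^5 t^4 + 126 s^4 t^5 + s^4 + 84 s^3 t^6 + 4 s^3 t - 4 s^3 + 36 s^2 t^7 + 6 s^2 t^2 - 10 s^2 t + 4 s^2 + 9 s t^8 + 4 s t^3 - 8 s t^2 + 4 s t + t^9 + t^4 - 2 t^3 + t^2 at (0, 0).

The Hessian of f at 0 is [[8, 4], [4, 2]] with rank 1, so corank 1. A Groebner basis of the Jacobian ideal J(f) in C{s,t} is {-672*s*t^2 + 2304*s*t - 1792*s + t^5 + 10*t^4 - 512*t^3 + 1376*t^2 - 896*t, s*t^3 - 10*s*t^2 + 24*s*t - 16*s + 7*t^4/8 - 7*t^3 + 14*t^2 - 8*t, s^2 + 2*s*t - 2*s + t^2 - t}; counting standard monomials gives mu = 8. Corank 1: A-series; mu = 8 gives A_8.

8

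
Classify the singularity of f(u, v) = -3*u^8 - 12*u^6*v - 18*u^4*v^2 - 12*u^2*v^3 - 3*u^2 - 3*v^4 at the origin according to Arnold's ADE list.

A_3

The Hessian of f at 0 has rank 1. Corank 1: A-series; mu = 3 gives A_3.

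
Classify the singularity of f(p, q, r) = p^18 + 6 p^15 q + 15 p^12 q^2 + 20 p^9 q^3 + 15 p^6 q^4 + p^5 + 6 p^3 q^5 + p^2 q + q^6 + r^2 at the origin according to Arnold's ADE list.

The Hessian of f at 0 is [[0, 0, 0], [0, 0, 0], [0, 0, 2]] with rank 1, so corank 2. A Groebner basis of the Jacobian ideal J(f) in C{p,q,r} is {p^2/6 + q^5, p^3, p*q, r}; counting standard monomials gives mu = 7. Corank 2; j^3 = p^2*q has shape L^2 M (L != M), so D-series; mu = 7 gives D_7.

D_7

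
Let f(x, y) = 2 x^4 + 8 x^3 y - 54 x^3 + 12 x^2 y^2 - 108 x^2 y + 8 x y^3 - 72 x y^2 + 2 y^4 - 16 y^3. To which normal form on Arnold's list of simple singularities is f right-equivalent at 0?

The Hessian of f at 0 is [[0, 0], [0, 0]] with rank 0, so corank 2. A Groebner basis of the Jacobian ideal J(f) in C{x,y} is {y^4, x*y^2 + 7*y^3/9, x^2 + 4*x*y/3 + 4*y^2/9}; counting standard monomials gives mu = 6. Corank 2; j^3 = -2*(3*x + 2*y)^3 is a perfect cube, so E-series; the 4-jet and mu = 6 give E_6.

E6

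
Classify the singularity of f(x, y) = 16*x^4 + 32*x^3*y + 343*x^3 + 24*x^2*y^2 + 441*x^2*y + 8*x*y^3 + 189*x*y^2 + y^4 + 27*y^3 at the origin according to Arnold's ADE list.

E6

The Hessian of f at 0 is [[0, 0], [0, 0]] with rank 0, so corank 2. A Groebner basis of the Jacobian ideal J(f) in C{x,y} is {y^4, x*y^2 + 19*y^3/42, x^2 + 6*x*y/7 + 9*y^2/49}; counting standard monomials gives mu = 6. Corank 2; j^3 = (7*x + 3*y)^3 is a perfect cube, so E-series; the 4-jet and mu = 6 give E_6.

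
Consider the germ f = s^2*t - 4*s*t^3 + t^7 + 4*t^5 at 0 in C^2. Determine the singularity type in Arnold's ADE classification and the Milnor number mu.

Type D8, Milnor number mu = 8.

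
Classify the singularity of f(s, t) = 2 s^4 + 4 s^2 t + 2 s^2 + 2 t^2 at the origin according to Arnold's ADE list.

A1

The Hessian of f at 0 has rank 2. Corank 0: nondegenerate Morse point, so A_1.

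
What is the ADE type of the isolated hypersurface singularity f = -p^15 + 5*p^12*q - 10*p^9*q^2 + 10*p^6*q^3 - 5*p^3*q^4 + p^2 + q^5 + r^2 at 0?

The Hessian of f at 0 has rank 2. Corank 1: A-series; mu = 4 gives A_4.

A_{4}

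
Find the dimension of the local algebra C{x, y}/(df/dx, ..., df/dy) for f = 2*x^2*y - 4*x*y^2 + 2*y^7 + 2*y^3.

8

The Hessian of f at 0 has rank 0. Corank 2; j^3 = 2*y*(x - y)^2 has shape L^2 M (L != M), so D-series; mu = 8 gives D_8.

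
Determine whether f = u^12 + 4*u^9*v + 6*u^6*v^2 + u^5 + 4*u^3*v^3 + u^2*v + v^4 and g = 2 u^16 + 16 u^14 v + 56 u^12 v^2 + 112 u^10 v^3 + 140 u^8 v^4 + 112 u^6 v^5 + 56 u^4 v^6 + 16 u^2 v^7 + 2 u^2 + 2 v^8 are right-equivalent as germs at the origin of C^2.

The Hessian of f at 0 has rank 0. Corank 2; j^3 = u^2*v has shape L^2 M (L != M), so D-series; mu = 5 gives D_5. The Hessian of g at 0 has rank 1. Corank 1: A-series; mu = 7 gives A_7. f is D_5 but g is A_7, hence not right-equivalent.

No.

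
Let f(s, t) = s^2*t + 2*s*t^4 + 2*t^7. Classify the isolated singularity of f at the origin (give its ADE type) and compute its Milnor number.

Type D_{8}, Milnor number mu = 8.

The Hessian of f at 0 has rank 0. Corank 2; j^3 = s^2*t has shape L^2 M (L != M), so D-series; mu = 8 gives D_8.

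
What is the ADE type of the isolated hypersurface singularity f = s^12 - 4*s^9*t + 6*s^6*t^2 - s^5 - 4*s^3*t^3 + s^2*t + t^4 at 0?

The Hessian of f at 0 is [[0, 0], [0, 0]] with rank 0, so corank 2. A Groebner basis of the Jacobian ideal J(f) in C{s,t} is {s^3, s^2/4 + t^3, s*t}; counting standard monomials gives mu = 5. Corank 2; j^3 = s^2*t has shape L^2 M (L != M), so D-series; mu = 5 gives D_5.

D_{5}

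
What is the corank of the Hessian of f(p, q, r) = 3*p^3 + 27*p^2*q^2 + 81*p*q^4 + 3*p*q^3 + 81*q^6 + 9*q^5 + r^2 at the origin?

Hessian at 0 has rank 1.

2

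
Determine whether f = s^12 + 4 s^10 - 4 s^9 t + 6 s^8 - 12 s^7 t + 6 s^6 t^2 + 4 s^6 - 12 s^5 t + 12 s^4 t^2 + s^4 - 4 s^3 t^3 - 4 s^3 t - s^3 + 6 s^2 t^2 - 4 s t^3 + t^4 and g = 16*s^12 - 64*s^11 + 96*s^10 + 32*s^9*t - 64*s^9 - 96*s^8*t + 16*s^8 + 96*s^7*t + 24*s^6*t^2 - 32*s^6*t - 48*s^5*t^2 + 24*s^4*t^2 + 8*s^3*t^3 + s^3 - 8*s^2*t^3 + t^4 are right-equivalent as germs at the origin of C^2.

The Hessian of f at 0 has rank 0. Corank 2; j^3 = -s^3 is a perfect cube, so E-series; the 4-jet and mu = 6 give E_6. The Hessian of g at 0 has rank 0. Corank 2; j^3 = s^3 is a perfect cube, so E-series; the 4-jet and mu = 6 give E_6. Both have type E_6, hence right-equivalent.

Yes.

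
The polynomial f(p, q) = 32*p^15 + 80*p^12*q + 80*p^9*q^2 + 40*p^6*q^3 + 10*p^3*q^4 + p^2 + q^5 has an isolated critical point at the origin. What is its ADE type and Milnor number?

Type A_{4}, Milnor number mu = 4.

The Hessian of f at 0 is [[2, 0], [0, 0]] with rank 1, so corank 1. A Groebner basis of the Jacobian ideal J(f) in C{p,q} is {q^4, p}; counting standard monomials gives mu = 4. Corank 1: A-series; mu = 4 gives A_4.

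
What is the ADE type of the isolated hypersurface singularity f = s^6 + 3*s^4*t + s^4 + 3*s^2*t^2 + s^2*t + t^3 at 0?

The Hessian of f at 0 has rank 0. Corank 2; j^3 = t*(s^2 + t^2) splits into three distinct lines over C (the quadratic factor has nonzero discriminant), so D_4.

D_{4}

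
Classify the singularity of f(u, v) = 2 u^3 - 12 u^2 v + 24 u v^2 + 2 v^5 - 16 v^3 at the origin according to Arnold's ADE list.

E_8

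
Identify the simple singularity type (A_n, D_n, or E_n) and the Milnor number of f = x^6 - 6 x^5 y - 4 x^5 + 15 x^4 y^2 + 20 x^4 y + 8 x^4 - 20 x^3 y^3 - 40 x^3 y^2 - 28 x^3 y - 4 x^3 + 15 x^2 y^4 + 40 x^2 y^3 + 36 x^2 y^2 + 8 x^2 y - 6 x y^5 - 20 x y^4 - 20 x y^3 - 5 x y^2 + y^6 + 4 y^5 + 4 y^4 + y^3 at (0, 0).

Type D7, Milnor number mu = 7.

The Hessian of f at 0 has rank 0. Corank 2; j^3 = -(x - y)*(2*x - y)^2 has shape L^2 M (L != M), so D-series; mu = 7 gives D_7.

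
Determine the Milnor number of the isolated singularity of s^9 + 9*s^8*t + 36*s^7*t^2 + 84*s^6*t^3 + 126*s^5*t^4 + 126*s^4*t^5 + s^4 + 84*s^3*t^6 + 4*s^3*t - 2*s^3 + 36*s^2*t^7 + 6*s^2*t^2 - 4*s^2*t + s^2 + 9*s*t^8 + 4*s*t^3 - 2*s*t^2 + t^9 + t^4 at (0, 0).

The Hessian of f at 0 is [[2, 0], [0, 0]] with rank 1, so corank 1. A Groebner basis of the Jacobian ideal J(f) in C{s,t} is {-21*s*t^2 + 18*s*t - 7*s/2 + t^5 + 5*t^4/2 - 11*t^3 + 7*t^2/2, s*t^3 - 5*s*t^2/2 + 3*s*t/2 - s/4 + 3*t^4/4 - t^3 + t^2/4, s^2 + 2*s*t - s + t^2}; counting standard monomials gives mu = 8. Corank 1: A-series; mu = 8 gives A_8.

8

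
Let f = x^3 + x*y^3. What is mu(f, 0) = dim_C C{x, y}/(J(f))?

The Hessian of f at 0 has rank 0. Corank 2; j^3 = x^3 is a perfect cube, so E-series; the 4-jet and mu = 7 give E_7.

7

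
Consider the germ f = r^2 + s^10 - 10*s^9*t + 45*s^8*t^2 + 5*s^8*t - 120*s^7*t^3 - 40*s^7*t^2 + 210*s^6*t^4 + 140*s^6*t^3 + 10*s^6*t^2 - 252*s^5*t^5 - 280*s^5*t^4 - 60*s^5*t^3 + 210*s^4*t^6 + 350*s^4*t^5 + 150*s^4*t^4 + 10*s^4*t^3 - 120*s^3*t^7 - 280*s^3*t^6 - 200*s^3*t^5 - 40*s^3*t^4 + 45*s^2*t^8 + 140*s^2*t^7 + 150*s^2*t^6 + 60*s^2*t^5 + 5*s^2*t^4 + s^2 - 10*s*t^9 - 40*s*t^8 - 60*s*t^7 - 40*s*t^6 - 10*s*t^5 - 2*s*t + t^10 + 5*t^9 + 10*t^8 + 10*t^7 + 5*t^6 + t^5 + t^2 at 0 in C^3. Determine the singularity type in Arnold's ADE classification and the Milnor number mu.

The Hessian of f at 0 has rank 2. Corank 1: A-series; mu = 4 gives A_4.

Type A4, Milnor number mu = 4.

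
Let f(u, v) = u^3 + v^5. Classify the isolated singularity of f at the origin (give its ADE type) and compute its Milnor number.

Type E_8, Milnor number mu = 8.

The Hessian of f at 0 has rank 0. Corank 2; j^3 = u^3 is a perfect cube, so E-series; the 5-jet and mu = 8 give E_8.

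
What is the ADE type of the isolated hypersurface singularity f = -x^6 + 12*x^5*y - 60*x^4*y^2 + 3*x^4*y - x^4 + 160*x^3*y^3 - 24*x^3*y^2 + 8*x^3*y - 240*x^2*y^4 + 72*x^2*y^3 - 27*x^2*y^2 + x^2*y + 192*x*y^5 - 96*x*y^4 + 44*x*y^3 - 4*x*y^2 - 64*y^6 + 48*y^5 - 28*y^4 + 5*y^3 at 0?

D_{4}

The Hessian of f at 0 is [[0, 0], [0, 0]] with rank 0, so corank 2. A Groebner basis of the Jacobian ideal J(f) in C{x,y} is {y^3, x^2 - y^2, x*y - 2*y^2}; counting standard monomials gives mu = 4. Corank 2; j^3 = y*(x^2 - 4*x*y + 5*y^2) splits into three distinct lines over C (the quadratic factor has nonzero discriminant), so D_4.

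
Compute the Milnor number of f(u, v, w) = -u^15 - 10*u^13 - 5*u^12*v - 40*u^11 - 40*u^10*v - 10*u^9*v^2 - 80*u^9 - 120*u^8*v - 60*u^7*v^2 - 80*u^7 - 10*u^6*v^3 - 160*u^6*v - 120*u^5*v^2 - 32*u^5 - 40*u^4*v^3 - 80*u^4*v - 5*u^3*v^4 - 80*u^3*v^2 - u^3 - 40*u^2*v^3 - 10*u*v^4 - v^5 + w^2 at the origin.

The Hessian of f at 0 has rank 1. Corank 2; j^3 = -u^3 is a perfect cube, so E-series; the 5-jet and mu = 8 give E_8.

8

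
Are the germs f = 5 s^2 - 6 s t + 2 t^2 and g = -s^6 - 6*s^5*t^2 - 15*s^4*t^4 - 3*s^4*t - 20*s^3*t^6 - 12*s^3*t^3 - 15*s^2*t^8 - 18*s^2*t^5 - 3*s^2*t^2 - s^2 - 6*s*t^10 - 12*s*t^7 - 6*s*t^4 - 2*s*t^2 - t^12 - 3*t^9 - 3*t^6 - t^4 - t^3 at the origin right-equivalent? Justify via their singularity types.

The Hessian of f at 0 is [[10, -6], [-6, 4]] with rank 2, so corank 0. A Groebner basis of the Jacobian ideal J(f) in C{s,t} is {s, t}; counting standard monomials gives mu = 1. Corank 0: nondegenerate Morse point, so A_1. The Hessian of g at 0 is [[-2, 0], [0, 0]] with rank 1, so corank 1. A Groebner basis of the Jacobian ideal J(g) in C{s,t} is {t^2, s}; counting standard monomials gives mu = 2. Corank 1: A-series; mu = 2 gives A_2. f is A_1 but g is A_2, hence not right-equivalent.

No.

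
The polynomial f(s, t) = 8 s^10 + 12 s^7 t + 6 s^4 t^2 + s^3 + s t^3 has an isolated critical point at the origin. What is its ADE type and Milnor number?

Type E_7, Milnor number mu = 7.

The Hessian of f at 0 has rank 0. Corank 2; j^3 = s^3 is a perfect cube, so E-series; the 4-jet and mu = 7 give E_7.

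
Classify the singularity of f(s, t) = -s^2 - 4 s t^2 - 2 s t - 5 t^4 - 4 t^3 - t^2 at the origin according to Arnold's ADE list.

The Hessian of f at 0 is [[-2, -2], [-2, -2]] with rank 1, so corank 1. A Groebner basis of the Jacobian ideal J(f) in C{s,t} is {s^2 + s/2 + t/2, s*t - s/2 - t/2, s/2 + t^2 + t/2}; counting standard monomials gives mu = 3. Corank 1: A-series; mu = 3 gives A_3.

A_{3}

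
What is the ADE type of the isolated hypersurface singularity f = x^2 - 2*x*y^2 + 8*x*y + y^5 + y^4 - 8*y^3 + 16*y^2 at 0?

The Hessian of f at 0 is [[2, 8], [8, 32]] with rank 1, so corank 1. A Groebner basis of the Jacobian ideal J(f) in C{x,y} is {x^2 + 8*x*y + 16*x + 64*y, -x + y^2 - 4*y}; counting standard monomials gives mu = 4. Corank 1: A-series; mu = 4 gives A_4.

A4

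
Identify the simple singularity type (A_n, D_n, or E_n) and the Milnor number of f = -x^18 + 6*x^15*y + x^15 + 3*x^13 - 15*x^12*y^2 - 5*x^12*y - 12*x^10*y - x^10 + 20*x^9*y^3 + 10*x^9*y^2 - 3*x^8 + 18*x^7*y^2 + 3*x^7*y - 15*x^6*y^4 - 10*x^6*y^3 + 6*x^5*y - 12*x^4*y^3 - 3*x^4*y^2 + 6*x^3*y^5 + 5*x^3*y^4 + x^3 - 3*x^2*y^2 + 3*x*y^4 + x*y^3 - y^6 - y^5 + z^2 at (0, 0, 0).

Type E_7, Milnor number mu = 7.

The Hessian of f at 0 is [[0, 0, 0], [0, 0, 0], [0, 0, 2]] with rank 1, so corank 2. A Groebner basis of the Jacobian ideal J(f) in C{x,y,z} is {-x^2 + y^4 - y^3/3, x^3, x^2*y + x^2/3 + y^3/9, -x^2 + x*y^2 - y^3/3, z}; counting standard monomials gives mu = 7. Corank 2; j^3 = x^3 is a perfect cube, so E-series; the 4-jet and mu = 7 give E_7.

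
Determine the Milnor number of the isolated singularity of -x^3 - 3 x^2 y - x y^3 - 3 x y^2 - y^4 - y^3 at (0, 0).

The Hessian of f at 0 has rank 0. Corank 2; j^3 = -(x + y)^3 is a perfect cube, so E-series; the 4-jet and mu = 7 give E_7.

7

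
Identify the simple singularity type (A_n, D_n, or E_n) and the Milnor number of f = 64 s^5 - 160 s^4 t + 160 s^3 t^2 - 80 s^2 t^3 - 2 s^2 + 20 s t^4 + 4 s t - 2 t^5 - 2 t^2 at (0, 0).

Type A_{4}, Milnor number mu = 4.

The Hessian of f at 0 has rank 1. Corank 1: A-series; mu = 4 gives A_4.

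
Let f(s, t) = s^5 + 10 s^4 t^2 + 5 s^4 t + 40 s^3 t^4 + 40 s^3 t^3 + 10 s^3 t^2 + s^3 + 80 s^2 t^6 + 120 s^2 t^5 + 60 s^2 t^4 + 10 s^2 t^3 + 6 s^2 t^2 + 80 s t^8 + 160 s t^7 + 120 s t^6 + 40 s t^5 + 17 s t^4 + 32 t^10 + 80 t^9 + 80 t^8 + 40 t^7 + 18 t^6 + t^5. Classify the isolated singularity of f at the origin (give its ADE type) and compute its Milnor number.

Type E_8, Milnor number mu = 8.

The Hessian of f at 0 has rank 0. Corank 2; j^3 = s^3 is a perfect cube, so E-series; the 5-jet and mu = 8 give E_8.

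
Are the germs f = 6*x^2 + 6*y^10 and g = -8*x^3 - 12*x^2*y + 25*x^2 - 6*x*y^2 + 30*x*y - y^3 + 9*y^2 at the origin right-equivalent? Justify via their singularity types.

No.

The Hessian of f at 0 has rank 1. Corank 1: A-series; mu = 9 gives A_9. The Hessian of g at 0 has rank 1. Corank 1: A-series; mu = 2 gives A_2. f is A_9 but g is A_2, hence not right-equivalent.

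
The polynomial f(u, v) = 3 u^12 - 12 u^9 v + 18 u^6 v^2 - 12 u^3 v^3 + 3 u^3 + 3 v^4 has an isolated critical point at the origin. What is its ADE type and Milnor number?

Type E_{6}, Milnor number mu = 6.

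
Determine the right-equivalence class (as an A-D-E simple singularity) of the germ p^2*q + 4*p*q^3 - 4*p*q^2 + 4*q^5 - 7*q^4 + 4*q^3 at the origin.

D5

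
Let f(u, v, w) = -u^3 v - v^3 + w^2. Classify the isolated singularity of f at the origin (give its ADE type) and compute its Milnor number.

The Hessian of f at 0 has rank 1. Corank 2; j^3 = -v^3 is a perfect cube, so E-series; the 4-jet and mu = 7 give E_7.

Type E7, Milnor number mu = 7.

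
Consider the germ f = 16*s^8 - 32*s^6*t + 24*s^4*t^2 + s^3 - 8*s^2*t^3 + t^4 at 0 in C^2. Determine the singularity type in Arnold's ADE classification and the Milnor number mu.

The Hessian of f at 0 is [[0, 0], [0, 0]] with rank 0, so corank 2. A Groebner basis of the Jacobian ideal J(f) in C{s,t} is {t^3, s^2}; counting standard monomials gives mu = 6. Corank 2; j^3 = s^3 is a perfect cube, so E-series; the 4-jet and mu = 6 give E_6.

Type E6, Milnor number mu = 6.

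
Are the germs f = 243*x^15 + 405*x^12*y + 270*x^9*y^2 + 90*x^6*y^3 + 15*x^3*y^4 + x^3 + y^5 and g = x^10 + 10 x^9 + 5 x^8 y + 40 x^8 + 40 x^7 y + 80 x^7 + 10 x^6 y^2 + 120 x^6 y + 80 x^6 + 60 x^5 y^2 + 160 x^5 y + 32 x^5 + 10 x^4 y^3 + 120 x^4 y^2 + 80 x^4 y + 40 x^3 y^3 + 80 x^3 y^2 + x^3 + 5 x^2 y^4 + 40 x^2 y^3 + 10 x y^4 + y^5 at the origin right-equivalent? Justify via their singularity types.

The Hessian of f at 0 has rank 0. Corank 2; j^3 = x^3 is a perfect cube, so E-series; the 5-jet and mu = 8 give E_8. The Hessian of g at 0 has rank 0. Corank 2; j^3 = x^3 is a perfect cube, so E-series; the 5-jet and mu = 8 give E_8. Both have type E_8, hence right-equivalent.

Yes.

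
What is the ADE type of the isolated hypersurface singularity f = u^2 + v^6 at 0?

The Hessian of f at 0 is [[2, 0], [0, 0]] with rank 1, so corank 1. A Groebner basis of the Jacobian ideal J(f) in C{u,v} is {v^5, u}; counting standard monomials gives mu = 5. Corank 1: A-series; mu = 5 gives A_5.

A_5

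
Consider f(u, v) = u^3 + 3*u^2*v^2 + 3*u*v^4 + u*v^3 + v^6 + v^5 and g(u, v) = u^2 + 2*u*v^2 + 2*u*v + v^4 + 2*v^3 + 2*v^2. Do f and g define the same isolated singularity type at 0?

The Hessian of f at 0 is [[0, 0], [0, 0]] with rank 0, so corank 2. A Groebner basis of the Jacobian ideal J(f) in C{u,v} is {-u^2 + v^4 - v^3/3, u^3, u^2*v + u^2/3 + v^3/9, u^2 + u*v^2 + v^3/3}; counting standard monomials gives mu = 7. Corank 2; j^3 = u^3 is a perfect cube, so E-series; the 4-jet and mu = 7 give E_7. The Hessian of g at 0 is [[2, 2], [2, 4]] with rank 2, so corank 0. A Groebner basis of the Jacobian ideal J(g) in C{u,v} is {u, v}; counting standard monomials gives mu = 1. Corank 0: nondegenerate Morse point, so A_1. f is E_7 but g is A_1, hence not right-equivalent.

No.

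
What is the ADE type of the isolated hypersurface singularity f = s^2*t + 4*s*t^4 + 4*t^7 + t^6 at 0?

D_7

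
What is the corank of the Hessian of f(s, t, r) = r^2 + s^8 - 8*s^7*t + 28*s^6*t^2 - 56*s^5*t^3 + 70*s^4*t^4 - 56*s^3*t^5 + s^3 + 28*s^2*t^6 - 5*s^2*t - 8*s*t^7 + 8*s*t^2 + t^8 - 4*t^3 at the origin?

2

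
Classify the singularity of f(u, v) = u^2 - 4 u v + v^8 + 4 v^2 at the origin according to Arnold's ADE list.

A7

The Hessian of f at 0 has rank 1. Corank 1: A-series; mu = 7 gives A_7.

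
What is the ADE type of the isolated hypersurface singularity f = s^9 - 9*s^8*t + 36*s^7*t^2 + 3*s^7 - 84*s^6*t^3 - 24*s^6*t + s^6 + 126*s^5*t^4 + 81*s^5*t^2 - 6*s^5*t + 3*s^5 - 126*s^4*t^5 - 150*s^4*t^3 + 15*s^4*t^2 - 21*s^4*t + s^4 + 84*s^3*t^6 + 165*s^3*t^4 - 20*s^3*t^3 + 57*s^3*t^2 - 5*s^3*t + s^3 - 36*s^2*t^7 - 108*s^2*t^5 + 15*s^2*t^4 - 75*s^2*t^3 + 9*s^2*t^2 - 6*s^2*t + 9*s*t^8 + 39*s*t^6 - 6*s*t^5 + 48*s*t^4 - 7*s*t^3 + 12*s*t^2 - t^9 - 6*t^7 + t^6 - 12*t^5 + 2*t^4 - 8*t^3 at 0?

E_{7}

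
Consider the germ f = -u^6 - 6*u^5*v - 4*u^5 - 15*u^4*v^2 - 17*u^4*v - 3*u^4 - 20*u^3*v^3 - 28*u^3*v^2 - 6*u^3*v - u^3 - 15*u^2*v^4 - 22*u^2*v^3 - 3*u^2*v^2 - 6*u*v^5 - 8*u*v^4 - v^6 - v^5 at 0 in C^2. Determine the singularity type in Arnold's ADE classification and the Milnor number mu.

The Hessian of f at 0 has rank 0. Corank 2; j^3 = -u^3 is a perfect cube, so E-series; the 5-jet and mu = 8 give E_8.

Type E_8, Milnor number mu = 8.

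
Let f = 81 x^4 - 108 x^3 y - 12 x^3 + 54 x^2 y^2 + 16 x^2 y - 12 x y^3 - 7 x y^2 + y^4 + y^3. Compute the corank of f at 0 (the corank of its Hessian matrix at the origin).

2

The Hessian at 0 is [[0, 0], [0, 0]] of rank 0; hence corank 2.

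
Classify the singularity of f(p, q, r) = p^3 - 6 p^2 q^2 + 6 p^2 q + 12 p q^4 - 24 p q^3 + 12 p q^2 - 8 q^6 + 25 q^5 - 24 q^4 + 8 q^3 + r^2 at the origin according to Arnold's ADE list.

E8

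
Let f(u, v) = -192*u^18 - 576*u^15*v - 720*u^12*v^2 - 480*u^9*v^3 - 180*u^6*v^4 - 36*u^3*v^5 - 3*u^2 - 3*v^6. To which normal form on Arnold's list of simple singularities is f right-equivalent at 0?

A_{5}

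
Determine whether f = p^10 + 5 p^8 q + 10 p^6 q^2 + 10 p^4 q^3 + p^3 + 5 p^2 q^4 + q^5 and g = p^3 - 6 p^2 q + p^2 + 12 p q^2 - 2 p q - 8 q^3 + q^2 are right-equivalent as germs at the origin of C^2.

No.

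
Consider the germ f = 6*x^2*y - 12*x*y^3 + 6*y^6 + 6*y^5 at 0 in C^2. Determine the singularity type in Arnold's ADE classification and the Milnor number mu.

Type D_{7}, Milnor number mu = 7.

The Hessian of f at 0 is [[0, 0], [0, 0]] with rank 0, so corank 2. A Groebner basis of the Jacobian ideal J(f) in C{x,y} is {x^3, x^2*y + x^2/6 - x*y^2/6, -x*y + y^3}; counting standard monomials gives mu = 7. Corank 2; j^3 = 6*x^2*y has shape L^2 M (L != M), so D-series; mu = 7 gives D_7.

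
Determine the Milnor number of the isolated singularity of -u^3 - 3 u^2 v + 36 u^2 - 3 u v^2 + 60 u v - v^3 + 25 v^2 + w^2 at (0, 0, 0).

2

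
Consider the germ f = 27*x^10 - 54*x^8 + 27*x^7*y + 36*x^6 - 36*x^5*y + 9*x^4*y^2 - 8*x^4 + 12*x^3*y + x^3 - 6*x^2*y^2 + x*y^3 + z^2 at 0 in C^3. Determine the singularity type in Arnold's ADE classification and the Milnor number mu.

Type E_7, Milnor number mu = 7.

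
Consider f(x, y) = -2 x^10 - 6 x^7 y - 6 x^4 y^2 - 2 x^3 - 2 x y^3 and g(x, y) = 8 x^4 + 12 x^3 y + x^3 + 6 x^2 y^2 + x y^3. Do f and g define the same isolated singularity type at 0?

Yes.

The Hessian of f at 0 is [[0, 0], [0, 0]] with rank 0, so corank 2. A Groebner basis of the Jacobian ideal J(f) in C{x,y} is {x^3, x*y^2, 3*x^2 + y^3}; counting standard monomials gives mu = 7. Corank 2; j^3 = -2*x^3 is a perfect cube, so E-series; the 4-jet and mu = 7 give E_7. The Hessian of g at 0 is [[0, 0], [0, 0]] with rank 0, so corank 2. A Groebner basis of the Jacobian ideal J(g) in C{x,y} is {3*x^2/4 + y^4 + y^3/4, x^3, x^2*y - x^2/4 - y^3/12, x^2 + x*y^2 + y^3/3}; counting standard monomials gives mu = 7. Corank 2; j^3 = x^3 is a perfect cube, so E-series; the 4-jet and mu = 7 give E_7. Both have type E_7, hence right-equivalent.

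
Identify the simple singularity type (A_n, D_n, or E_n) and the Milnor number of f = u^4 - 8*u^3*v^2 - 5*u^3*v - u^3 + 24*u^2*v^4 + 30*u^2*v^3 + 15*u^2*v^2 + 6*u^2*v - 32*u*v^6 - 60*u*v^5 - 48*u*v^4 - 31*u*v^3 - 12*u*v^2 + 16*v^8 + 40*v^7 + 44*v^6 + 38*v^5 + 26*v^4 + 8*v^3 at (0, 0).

Type E_7, Milnor number mu = 7.

The Hessian of f at 0 is [[0, 0], [0, 0]] with rank 0, so corank 2. A Groebner basis of the Jacobian ideal J(f) in C{u,v} is {-u^2 + 4*u*v + v^4 + v^3/3 - 4*v^2, u^3 - 18*u^2 + 72*u*v - 2*v^3 - 72*v^2, u^2*v - 17*u^2/3 + 68*u*v/3 - 19*v^3/9 - 68*v^2/3, -4*u^2/3 + u*v^2 + 16*u*v/3 - 14*v^3/9 - 16*v^2/3}; counting standard monomials gives mu = 7. Corank 2; j^3 = -(u - 2*v)^3 is a perfect cube, so E-series; the 4-jet and mu = 7 give E_7.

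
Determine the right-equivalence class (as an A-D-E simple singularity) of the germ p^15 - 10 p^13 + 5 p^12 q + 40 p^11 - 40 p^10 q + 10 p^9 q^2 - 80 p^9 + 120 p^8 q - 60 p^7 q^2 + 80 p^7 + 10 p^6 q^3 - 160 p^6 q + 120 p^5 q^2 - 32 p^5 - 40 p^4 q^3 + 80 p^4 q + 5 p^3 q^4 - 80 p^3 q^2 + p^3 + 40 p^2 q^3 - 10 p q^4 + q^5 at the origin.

The Hessian of f at 0 has rank 0. Corank 2; j^3 = p^3 is a perfect cube, so E-series; the 5-jet and mu = 8 give E_8.

E8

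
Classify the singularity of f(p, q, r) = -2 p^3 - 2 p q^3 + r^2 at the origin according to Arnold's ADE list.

E_7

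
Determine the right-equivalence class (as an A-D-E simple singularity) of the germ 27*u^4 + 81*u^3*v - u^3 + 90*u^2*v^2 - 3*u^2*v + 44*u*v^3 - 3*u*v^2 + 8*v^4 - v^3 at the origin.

E7

The Hessian of f at 0 is [[0, 0], [0, 0]] with rank 0, so corank 2. A Groebner basis of the Jacobian ideal J(f) in C{u,v} is {u^2/3 + 2*u*v/3 + v^4 + v^3/9 + v^2/3, u^3 - 5*u^2/3 - 10*u*v/3 + 4*v^3/9 - 5*v^2/3, u^2*v + 11*u^2/9 + 22*u*v/9 - 16*v^3/27 + 11*v^2/9, -2*u^2/3 + u*v^2 - 4*u*v/3 + 7*v^3/9 - 2*v^2/3}; counting standard monomials gives mu = 7. Corank 2; j^3 = -(u + v)^3 is a perfect cube, so E-series; the 4-jet and mu = 7 give E_7.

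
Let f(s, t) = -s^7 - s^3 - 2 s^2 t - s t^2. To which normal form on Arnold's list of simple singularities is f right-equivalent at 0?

The Hessian of f at 0 is [[0, 0], [0, 0]] with rank 0, so corank 2. A Groebner basis of the Jacobian ideal J(f) in C{s,t} is {s*t/7 + t^6 + t^2/7, s*t^2 + t^3, s^2 + s*t}; counting standard monomials gives mu = 8. Corank 2; j^3 = -s*(s + t)^2 has shape L^2 M (L != M), so D-series; mu = 8 gives D_8.

D_{8}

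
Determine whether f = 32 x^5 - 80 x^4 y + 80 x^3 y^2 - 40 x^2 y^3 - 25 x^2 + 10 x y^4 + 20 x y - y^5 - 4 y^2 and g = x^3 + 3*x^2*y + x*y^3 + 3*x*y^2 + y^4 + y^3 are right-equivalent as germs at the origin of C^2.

No.

The Hessian of f at 0 has rank 1. Corank 1: A-series; mu = 4 gives A_4. The Hessian of g at 0 has rank 0. Corank 2; j^3 = (x + y)^3 is a perfect cube, so E-series; the 4-jet and mu = 7 give E_7. f is A_4 but g is E_7, hence not right-equivalent.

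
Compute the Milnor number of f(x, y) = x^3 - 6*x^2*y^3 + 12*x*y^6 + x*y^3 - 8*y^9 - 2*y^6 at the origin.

7

The Hessian of f at 0 is [[0, 0], [0, 0]] with rank 0, so corank 2. A Groebner basis of the Jacobian ideal J(f) in C{x,y} is {x^3, x*y^2, 3*x^2 + y^3}; counting standard monomials gives mu = 7. Corank 2; j^3 = x^3 is a perfect cube, so E-series; the 4-jet and mu = 7 give E_7.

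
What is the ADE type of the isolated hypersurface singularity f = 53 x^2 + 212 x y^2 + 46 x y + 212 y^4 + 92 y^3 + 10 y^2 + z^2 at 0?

The Hessian of f at 0 is [[106, 46, 0], [46, 20, 0], [0, 0, 2]] with rank 3, so corank 0. A Groebner basis of the Jacobian ideal J(f) in C{x,y,z} is {x, y, z}; counting standard monomials gives mu = 1. Corank 0: nondegenerate Morse point, so A_1.

A_{1}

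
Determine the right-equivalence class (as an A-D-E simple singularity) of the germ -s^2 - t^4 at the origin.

The Hessian of f at 0 has rank 1. Corank 1: A-series; mu = 3 gives A_3.

A3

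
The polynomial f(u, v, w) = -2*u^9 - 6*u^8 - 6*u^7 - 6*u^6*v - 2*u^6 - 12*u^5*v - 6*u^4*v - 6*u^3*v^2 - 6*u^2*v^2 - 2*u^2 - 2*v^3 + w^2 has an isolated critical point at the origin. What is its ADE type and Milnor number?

The Hessian of f at 0 has rank 2. Corank 1: A-series; mu = 2 gives A_2.

Type A2, Milnor number mu = 2.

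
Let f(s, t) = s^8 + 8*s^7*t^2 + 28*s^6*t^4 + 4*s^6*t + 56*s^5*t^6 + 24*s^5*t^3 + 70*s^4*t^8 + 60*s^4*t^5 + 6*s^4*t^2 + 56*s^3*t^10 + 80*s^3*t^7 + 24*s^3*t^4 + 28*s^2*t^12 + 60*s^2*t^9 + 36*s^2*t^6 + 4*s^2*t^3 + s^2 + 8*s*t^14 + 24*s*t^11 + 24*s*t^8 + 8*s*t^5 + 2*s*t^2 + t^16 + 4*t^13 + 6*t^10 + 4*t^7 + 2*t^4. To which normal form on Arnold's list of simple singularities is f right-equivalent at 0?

The Hessian of f at 0 has rank 1. Corank 1: A-series; mu = 3 gives A_3.

A_3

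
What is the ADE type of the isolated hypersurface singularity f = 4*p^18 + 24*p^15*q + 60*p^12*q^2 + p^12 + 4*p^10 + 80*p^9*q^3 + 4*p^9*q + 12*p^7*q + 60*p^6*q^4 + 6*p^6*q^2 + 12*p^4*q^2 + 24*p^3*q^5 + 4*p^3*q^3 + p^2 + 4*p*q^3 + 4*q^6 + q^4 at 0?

A_3

The Hessian of f at 0 has rank 1. Corank 1: A-series; mu = 3 gives A_3.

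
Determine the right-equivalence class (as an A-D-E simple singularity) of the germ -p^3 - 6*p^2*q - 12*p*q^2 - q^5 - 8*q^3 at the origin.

The Hessian of f at 0 has rank 0. Corank 2; j^3 = -(p + 2*q)^3 is a perfect cube, so E-series; the 5-jet and mu = 8 give E_8.

E_8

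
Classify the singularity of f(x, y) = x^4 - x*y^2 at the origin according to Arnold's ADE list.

D_5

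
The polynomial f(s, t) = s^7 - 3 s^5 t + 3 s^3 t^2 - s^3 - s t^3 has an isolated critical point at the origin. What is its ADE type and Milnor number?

The Hessian of f at 0 has rank 0. Corank 2; j^3 = -s^3 is a perfect cube, so E-series; the 4-jet and mu = 7 give E_7.

Type E_{7}, Milnor number mu = 7.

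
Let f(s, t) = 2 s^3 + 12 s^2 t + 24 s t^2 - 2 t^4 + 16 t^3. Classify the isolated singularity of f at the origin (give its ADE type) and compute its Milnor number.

Type E6, Milnor number mu = 6.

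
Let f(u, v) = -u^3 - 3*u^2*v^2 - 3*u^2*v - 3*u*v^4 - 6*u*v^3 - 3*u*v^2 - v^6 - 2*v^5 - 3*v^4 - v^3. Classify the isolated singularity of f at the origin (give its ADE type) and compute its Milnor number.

The Hessian of f at 0 is [[0, 0], [0, 0]] with rank 0, so corank 2. A Groebner basis of the Jacobian ideal J(f) in C{u,v} is {v^4, u^3 + 3*u^2*v - 3*u^2/2 - 3*u*v - 2*v^3 - 3*v^2/2, u^2/2 + u*v^2 + u*v + v^3 + v^2/2}; counting standard monomials gives mu = 8. Corank 2; j^3 = -(u + v)^3 is a perfect cube, so E-series; the 5-jet and mu = 8 give E_8.

Type E_8, Milnor number mu = 8.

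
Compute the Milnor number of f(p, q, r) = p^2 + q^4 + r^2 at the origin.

The Hessian of f at 0 has rank 2. Corank 1: A-series; mu = 3 gives A_3.

3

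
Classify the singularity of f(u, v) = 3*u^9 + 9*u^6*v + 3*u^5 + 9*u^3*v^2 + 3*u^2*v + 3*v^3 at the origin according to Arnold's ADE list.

D_{4}

The Hessian of f at 0 has rank 0. Corank 2; j^3 = 3*v*(u^2 + v^2) splits into three distinct lines over C (the quadratic factor has nonzero discriminant), so D_4.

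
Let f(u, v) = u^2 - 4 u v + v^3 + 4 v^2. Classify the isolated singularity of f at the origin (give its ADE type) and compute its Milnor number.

Type A_2, Milnor number mu = 2.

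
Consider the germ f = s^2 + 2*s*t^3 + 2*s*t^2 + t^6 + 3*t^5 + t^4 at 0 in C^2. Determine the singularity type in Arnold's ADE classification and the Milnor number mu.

Type A_{4}, Milnor number mu = 4.

The Hessian of f at 0 has rank 1. Corank 1: A-series; mu = 4 gives A_4.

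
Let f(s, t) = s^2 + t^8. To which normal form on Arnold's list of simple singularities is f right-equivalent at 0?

A_7

The Hessian of f at 0 has rank 1. Corank 1: A-series; mu = 7 gives A_7.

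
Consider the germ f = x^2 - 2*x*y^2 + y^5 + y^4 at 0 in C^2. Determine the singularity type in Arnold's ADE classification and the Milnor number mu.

Type A_4, Milnor number mu = 4.

The Hessian of f at 0 is [[2, 0], [0, 0]] with rank 1, so corank 1. A Groebner basis of the Jacobian ideal J(f) in C{x,y} is {x^2, -x + y^2}; counting standard monomials gives mu = 4. Corank 1: A-series; mu = 4 gives A_4.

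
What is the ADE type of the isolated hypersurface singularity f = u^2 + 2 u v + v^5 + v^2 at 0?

A4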